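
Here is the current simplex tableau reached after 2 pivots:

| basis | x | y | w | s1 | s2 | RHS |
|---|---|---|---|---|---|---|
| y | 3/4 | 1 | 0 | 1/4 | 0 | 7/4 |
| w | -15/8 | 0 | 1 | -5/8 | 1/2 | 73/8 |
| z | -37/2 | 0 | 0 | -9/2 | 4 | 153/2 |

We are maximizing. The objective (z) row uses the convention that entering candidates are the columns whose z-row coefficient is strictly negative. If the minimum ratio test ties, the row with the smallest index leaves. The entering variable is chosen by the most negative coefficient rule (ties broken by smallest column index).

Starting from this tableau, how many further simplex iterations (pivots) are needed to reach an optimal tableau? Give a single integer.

1

pivot: x in, y out → z = 359/3
No improving column remains; optimal.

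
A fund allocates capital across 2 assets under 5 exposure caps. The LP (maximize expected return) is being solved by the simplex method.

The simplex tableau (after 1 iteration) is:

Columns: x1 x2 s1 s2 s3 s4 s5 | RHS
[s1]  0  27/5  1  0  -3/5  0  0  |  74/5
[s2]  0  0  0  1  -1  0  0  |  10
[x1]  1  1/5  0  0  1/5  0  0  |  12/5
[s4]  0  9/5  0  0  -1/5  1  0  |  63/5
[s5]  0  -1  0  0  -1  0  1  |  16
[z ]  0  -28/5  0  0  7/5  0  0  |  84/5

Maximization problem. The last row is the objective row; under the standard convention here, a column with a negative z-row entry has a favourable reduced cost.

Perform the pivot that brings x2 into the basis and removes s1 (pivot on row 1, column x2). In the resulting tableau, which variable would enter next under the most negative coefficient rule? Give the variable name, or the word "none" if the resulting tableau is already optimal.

Pivot element 27/5. New z-row = old z-row − (-28/5)·(row 1/(27/5)).
Updated z-row coefficients: x1: 0, x2: 0, s1: 28/27, s2: 0, s3: 7/9, s4: 0, s5: 0.
No coefficient is strictly negative; the tableau after this pivot is optimal.

none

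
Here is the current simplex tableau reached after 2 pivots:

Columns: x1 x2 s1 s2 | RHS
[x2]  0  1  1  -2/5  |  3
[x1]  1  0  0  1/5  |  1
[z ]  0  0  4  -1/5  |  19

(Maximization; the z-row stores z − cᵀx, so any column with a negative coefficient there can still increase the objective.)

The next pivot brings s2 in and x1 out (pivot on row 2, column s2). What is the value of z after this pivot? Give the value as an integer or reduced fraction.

20

Minimum ratio for s2: 1/(1/5) = 5.
z changes by −(z-row coeff of s2)·ratio = −(-1/5)·5 = 1.
New z = 19 + 1 = 20.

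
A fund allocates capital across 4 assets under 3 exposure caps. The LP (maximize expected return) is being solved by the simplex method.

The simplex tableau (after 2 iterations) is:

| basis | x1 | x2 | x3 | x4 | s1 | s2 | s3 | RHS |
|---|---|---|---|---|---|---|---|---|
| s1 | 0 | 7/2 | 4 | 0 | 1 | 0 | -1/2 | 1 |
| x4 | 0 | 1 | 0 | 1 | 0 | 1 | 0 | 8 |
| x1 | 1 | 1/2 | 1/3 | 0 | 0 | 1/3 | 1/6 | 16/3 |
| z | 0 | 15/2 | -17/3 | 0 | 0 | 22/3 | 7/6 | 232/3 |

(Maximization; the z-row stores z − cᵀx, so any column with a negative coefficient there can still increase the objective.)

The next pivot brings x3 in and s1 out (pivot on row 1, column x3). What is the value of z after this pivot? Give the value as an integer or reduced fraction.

315/4

Minimum ratio for x3: 1/4 = 1/4.
z changes by −(z-row coeff of x3)·ratio = −(-17/3)·(1/4) = 17/12.
New z = 232/3 + (17/12) = 315/4.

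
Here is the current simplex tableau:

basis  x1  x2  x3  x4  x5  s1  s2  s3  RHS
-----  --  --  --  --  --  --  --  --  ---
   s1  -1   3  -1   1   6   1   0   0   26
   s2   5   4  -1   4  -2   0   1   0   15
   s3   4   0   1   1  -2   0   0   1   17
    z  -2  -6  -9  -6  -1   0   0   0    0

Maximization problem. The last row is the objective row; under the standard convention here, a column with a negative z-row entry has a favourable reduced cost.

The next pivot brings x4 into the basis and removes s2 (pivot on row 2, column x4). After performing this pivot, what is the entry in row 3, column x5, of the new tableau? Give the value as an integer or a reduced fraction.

Pivot element is row 2, column x4: 4.
Normalize row 2: new (row 2, x5) = (-2)/4 = -1/2.
row 3 ← row 3 − 1·(new row 2): -2 − 1·(-1/2) = -3/2.

-3/2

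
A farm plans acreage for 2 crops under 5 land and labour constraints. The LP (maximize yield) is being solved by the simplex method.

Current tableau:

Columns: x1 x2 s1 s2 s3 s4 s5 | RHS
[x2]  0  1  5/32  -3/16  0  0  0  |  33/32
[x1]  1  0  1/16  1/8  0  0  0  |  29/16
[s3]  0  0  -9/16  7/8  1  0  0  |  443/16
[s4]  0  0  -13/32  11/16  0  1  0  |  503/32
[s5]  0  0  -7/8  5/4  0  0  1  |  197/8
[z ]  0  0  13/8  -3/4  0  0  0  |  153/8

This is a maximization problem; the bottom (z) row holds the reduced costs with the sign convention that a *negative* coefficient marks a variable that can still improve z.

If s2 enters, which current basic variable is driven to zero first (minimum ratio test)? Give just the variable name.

x1

Ratios: row 1 (x2): entry -3/16 ≤ 0, skip; row 2 (x1): (29/16)/(1/8) = 29/2; row 3 (s3): (443/16)/(7/8) = 443/14; row 4 (s4): (503/32)/(11/16) = 503/22; row 5 (s5): (197/8)/(5/4) = 197/10.
Minimum ratio 29/2 is in the x1 row, so x1 leaves.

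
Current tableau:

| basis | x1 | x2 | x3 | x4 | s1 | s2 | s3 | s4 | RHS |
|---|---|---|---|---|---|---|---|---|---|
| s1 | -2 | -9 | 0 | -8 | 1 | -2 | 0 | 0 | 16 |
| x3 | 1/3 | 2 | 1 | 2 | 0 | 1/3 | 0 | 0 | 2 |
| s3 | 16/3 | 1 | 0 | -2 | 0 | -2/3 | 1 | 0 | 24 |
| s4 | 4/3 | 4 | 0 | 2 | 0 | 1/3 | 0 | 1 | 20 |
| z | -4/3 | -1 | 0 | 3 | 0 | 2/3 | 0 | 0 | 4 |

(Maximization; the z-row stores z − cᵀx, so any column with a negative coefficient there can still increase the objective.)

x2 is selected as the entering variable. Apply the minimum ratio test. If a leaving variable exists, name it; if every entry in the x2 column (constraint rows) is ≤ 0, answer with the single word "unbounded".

x3

Ratios: row 1 (s1): entry -9 ≤ 0, skip; row 2 (x3): 2/2 = 1; row 3 (s3): 24/1 = 24; row 4 (s4): 20/4 = 5.
Minimum ratio is in the x3 row, so x3 leaves.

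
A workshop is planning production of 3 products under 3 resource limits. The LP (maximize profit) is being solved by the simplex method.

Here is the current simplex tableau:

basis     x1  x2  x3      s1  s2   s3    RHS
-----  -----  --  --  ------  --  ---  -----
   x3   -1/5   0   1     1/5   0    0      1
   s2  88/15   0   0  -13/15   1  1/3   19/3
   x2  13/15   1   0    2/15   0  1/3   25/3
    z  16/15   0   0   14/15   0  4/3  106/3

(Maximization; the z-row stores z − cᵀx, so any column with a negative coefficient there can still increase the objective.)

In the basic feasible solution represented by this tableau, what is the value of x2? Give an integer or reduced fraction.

25/3

x2 is basic (row 3); its value is the RHS of that row: 25/3.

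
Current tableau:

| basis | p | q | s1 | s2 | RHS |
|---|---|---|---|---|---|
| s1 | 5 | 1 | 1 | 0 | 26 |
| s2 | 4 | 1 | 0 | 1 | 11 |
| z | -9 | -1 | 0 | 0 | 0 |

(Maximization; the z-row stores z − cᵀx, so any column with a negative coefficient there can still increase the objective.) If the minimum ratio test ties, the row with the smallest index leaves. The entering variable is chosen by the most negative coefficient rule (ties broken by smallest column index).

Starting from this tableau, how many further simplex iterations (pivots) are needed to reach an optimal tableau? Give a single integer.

pivot: p in, s2 out → z = 99/4
No improving column remains; optimal.

1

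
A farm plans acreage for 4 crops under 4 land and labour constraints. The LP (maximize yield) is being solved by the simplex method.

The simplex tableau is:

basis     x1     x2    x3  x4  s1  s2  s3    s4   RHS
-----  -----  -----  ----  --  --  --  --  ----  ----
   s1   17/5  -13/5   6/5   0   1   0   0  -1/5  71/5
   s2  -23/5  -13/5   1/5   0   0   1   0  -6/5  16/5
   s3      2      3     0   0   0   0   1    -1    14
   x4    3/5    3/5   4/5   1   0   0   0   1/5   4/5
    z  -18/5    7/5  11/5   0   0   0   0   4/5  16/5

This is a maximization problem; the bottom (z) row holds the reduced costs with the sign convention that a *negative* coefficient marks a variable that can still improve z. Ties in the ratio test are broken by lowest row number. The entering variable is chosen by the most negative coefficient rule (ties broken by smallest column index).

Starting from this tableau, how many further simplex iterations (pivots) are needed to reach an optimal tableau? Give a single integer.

pivot: x1 in, x4 out → z = 8
No improving column remains; optimal.

1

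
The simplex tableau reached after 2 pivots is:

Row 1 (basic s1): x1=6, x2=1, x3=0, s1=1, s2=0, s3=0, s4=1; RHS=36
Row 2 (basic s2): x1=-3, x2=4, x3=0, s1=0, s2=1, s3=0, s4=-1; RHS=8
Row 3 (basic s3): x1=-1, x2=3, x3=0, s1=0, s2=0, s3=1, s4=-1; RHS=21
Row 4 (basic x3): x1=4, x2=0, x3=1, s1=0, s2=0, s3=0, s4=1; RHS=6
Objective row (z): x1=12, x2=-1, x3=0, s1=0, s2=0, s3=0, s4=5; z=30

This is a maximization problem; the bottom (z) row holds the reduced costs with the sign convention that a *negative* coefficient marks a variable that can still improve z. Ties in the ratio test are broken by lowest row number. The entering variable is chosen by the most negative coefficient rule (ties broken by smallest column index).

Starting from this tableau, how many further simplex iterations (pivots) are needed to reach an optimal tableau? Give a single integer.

pivot: x2 in, s2 out → z = 32
No improving column remains; optimal.

1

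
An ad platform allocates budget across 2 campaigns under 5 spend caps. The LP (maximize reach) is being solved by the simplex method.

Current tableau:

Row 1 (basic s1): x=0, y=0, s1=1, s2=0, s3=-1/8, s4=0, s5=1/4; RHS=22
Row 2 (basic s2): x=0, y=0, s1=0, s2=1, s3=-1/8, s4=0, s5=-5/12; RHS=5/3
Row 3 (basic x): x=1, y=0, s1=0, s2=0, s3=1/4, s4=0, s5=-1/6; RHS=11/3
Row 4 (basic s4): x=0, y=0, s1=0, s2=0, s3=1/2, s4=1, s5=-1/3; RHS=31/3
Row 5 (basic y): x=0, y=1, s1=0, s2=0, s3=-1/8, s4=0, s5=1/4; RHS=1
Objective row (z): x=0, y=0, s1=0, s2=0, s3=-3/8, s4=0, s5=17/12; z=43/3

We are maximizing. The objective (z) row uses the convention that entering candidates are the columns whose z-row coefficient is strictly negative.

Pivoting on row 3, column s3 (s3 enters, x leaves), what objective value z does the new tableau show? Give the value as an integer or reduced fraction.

119/6

Minimum ratio for s3: (11/3)/(1/4) = 44/3.
z changes by −(z-row coeff of s3)·ratio = −(-3/8)·(44/3) = 11/2.
New z = 43/3 + (11/2) = 119/6.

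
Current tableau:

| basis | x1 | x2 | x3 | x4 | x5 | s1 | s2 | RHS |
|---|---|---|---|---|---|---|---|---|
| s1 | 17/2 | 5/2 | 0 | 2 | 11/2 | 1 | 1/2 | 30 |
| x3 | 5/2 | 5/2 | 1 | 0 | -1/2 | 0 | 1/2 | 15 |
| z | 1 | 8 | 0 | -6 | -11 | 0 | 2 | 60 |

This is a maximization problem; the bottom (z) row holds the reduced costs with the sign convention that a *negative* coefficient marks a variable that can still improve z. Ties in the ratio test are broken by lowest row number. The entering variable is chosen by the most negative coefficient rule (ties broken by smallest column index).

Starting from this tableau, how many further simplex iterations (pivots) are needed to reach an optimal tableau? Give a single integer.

pivot: x5 in, s1 out → z = 120
pivot: x4 in, x5 out → z = 150
No improving column remains; optimal.

2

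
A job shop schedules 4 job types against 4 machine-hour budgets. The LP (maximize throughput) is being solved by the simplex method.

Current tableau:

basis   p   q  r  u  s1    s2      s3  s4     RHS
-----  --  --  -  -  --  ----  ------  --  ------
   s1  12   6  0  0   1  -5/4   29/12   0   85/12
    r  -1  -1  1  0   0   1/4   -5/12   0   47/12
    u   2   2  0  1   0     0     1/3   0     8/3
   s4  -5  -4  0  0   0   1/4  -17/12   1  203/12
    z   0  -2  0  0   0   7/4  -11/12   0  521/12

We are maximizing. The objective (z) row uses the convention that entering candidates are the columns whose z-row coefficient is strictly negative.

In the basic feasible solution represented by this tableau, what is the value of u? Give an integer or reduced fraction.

8/3

u is basic (row 3); its value is the RHS of that row: 8/3.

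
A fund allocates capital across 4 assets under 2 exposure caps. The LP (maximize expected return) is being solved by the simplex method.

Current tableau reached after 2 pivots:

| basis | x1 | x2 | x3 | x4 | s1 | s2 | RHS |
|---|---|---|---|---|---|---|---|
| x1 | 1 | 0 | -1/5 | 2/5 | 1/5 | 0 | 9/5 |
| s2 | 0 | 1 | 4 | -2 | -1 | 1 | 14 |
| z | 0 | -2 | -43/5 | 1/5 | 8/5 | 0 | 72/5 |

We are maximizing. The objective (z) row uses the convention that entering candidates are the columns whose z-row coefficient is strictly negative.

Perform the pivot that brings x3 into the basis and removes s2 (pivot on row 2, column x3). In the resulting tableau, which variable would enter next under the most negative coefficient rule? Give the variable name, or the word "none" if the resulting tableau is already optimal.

x4

Pivot element 4. New z-row = old z-row − (-43/5)·(row 2/4).
Updated z-row coefficients: x1: 0, x2: 3/20, x3: 0, x4: -41/10, s1: -11/20, s2: 43/20.
The most negative is -41/10 in column x4, so x4 would enter next.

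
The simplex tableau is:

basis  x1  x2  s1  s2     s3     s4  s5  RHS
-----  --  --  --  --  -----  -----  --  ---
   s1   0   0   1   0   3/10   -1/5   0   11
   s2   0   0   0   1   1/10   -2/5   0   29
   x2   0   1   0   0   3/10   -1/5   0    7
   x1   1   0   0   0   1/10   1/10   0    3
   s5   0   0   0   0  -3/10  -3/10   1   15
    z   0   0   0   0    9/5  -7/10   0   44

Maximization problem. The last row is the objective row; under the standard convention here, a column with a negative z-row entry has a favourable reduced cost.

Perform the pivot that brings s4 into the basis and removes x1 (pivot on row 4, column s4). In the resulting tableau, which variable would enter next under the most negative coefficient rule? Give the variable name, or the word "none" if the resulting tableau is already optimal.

Pivot element 1/10. New z-row = old z-row − (-7/10)·(row 4/(1/10)).
Updated z-row coefficients: x1: 7, x2: 0, s1: 0, s2: 0, s3: 5/2, s4: 0, s5: 0.
No coefficient is strictly negative; the tableau after this pivot is optimal.

none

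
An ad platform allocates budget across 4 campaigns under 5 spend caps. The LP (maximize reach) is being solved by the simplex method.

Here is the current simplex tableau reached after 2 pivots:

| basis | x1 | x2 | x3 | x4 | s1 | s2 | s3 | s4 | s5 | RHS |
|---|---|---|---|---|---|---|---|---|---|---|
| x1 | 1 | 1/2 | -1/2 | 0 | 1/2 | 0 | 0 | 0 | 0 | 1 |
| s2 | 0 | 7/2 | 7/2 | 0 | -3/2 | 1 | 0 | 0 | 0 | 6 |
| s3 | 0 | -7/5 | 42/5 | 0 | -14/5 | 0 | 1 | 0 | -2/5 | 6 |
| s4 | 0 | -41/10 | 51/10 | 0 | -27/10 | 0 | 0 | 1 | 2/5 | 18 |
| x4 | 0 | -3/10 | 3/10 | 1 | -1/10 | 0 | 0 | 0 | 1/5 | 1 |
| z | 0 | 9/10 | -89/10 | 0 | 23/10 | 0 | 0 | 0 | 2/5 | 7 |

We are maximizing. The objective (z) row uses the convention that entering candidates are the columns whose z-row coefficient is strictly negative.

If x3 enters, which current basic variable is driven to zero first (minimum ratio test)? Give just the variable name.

Ratios: row 1 (x1): entry -1/2 ≤ 0, skip; row 2 (s2): 6/(7/2) = 12/7; row 3 (s3): 6/(42/5) = 5/7; row 4 (s4): 18/(51/10) = 60/17; row 5 (x4): 1/(3/10) = 10/3.
Minimum ratio 5/7 is in the s3 row, so s3 leaves.

s3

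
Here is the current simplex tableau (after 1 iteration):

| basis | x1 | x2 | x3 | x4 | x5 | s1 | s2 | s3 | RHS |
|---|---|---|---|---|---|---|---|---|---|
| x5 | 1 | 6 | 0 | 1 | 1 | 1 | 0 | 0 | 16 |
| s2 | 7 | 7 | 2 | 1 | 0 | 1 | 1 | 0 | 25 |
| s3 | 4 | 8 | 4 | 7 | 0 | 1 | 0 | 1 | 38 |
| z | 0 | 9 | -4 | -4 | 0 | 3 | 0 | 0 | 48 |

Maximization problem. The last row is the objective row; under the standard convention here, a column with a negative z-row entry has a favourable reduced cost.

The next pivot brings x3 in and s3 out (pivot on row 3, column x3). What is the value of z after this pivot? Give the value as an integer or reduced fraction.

Minimum ratio for x3: 38/4 = 19/2.
z changes by −(z-row coeff of x3)·ratio = −(-4)·(19/2) = 38.
New z = 48 + 38 = 86.

86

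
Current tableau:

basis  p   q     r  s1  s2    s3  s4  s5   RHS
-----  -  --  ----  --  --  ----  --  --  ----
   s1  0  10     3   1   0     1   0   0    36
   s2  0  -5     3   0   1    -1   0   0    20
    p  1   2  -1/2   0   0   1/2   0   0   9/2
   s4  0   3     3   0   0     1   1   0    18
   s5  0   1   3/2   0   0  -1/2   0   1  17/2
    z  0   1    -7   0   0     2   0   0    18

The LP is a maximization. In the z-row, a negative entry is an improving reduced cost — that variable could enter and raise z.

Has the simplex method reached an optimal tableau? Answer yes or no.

no

Column r has objective-row coefficient -7, which is negative; an improving pivot exists, so not yet optimal.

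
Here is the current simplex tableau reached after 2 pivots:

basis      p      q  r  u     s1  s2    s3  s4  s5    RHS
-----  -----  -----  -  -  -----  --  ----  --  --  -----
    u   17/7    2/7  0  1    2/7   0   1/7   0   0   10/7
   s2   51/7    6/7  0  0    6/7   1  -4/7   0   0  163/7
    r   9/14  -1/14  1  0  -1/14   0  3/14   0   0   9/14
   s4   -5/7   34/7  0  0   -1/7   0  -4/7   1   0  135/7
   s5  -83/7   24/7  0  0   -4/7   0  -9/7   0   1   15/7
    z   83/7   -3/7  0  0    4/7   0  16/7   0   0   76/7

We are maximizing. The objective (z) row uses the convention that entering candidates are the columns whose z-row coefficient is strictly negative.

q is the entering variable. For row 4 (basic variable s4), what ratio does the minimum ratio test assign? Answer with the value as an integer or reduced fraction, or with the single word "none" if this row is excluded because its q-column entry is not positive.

Ratio = RHS / (q entry) = (135/7) / (34/7) = 135/34.

135/34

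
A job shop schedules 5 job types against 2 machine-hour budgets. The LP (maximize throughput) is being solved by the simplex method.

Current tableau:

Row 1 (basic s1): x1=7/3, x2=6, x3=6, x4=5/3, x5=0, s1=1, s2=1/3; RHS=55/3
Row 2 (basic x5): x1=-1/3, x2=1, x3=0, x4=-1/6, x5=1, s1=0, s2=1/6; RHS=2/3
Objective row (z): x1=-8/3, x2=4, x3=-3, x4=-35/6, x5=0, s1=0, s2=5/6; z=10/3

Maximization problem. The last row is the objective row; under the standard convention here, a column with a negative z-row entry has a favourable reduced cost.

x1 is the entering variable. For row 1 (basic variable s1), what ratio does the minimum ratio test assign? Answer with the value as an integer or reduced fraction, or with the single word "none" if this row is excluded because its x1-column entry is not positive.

55/7

Ratio = RHS / (x1 entry) = (55/3) / (7/3) = 55/7.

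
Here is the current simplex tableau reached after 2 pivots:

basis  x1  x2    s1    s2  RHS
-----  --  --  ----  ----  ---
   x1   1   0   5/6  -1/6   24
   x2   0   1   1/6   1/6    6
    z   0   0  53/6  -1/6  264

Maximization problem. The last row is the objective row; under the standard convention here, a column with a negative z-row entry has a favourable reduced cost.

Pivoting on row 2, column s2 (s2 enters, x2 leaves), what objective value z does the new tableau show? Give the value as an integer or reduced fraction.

Minimum ratio for s2: 6/(1/6) = 36.
z changes by −(z-row coeff of s2)·ratio = −(-1/6)·36 = 6.
New z = 264 + 6 = 270.

270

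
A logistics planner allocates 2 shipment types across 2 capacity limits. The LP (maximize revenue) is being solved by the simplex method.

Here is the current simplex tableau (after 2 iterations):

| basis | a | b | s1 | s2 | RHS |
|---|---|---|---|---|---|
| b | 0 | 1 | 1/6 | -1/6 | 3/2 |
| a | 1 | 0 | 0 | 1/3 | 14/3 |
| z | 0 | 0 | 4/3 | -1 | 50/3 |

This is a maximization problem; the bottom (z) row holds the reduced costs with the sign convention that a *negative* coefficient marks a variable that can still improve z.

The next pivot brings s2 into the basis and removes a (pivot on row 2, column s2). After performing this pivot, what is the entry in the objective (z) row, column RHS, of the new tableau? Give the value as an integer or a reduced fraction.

Pivot element is row 2, column s2: 1/3.
Normalize row 2: new (row 2, RHS) = (14/3)/(1/3) = 14.
z-row ← z-row − (-1)·(new row 2): 50/3 − (-1)·14 = 92/3.

92/3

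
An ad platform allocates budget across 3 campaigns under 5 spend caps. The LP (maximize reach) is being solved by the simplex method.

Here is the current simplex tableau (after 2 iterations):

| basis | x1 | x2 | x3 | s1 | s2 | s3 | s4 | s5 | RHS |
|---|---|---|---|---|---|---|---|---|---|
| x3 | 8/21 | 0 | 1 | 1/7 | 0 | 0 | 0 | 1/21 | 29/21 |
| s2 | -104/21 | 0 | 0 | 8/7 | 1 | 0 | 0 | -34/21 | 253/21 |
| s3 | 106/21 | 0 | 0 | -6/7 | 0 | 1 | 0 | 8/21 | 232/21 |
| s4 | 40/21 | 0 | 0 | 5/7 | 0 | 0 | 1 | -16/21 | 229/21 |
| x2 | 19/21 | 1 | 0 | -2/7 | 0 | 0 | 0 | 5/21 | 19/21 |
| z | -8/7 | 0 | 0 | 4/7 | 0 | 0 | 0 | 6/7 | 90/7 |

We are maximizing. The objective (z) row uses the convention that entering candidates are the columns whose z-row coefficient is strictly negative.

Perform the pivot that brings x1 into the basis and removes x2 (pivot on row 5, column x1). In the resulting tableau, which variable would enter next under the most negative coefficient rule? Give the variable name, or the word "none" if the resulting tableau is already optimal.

none

Pivot element 19/21. New z-row = old z-row − (-8/7)·(row 5/(19/21)).
Updated z-row coefficients: x1: 0, x2: 24/19, x3: 0, s1: 4/19, s2: 0, s3: 0, s4: 0, s5: 22/19.
No coefficient is strictly negative; the tableau after this pivot is optimal.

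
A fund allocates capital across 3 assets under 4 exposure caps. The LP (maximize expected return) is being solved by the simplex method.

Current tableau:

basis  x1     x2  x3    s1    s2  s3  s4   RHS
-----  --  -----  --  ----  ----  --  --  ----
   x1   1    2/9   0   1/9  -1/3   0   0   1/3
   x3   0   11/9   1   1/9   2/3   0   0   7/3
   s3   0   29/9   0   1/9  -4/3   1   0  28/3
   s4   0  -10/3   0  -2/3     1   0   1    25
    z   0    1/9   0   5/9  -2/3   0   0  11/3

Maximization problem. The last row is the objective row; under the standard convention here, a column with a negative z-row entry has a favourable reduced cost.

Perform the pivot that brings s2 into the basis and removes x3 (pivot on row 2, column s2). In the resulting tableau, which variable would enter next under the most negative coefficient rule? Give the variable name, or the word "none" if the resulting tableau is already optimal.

Pivot element 2/3. New z-row = old z-row − (-2/3)·(row 2/(2/3)).
Updated z-row coefficients: x1: 0, x2: 4/3, x3: 1, s1: 2/3, s2: 0, s3: 0, s4: 0.
No coefficient is strictly negative; the tableau after this pivot is optimal.

none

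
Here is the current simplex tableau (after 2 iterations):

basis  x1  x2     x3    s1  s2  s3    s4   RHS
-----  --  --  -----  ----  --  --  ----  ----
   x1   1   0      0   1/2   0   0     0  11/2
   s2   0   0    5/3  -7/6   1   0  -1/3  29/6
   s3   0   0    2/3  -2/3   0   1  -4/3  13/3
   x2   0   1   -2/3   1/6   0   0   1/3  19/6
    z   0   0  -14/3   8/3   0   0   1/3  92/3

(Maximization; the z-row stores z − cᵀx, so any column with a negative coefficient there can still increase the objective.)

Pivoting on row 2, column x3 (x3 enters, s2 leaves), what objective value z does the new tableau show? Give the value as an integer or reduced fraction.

Minimum ratio for x3: (29/6)/(5/3) = 29/10.
z changes by −(z-row coeff of x3)·ratio = −(-14/3)·(29/10) = 203/15.
New z = 92/3 + (203/15) = 221/5.

221/5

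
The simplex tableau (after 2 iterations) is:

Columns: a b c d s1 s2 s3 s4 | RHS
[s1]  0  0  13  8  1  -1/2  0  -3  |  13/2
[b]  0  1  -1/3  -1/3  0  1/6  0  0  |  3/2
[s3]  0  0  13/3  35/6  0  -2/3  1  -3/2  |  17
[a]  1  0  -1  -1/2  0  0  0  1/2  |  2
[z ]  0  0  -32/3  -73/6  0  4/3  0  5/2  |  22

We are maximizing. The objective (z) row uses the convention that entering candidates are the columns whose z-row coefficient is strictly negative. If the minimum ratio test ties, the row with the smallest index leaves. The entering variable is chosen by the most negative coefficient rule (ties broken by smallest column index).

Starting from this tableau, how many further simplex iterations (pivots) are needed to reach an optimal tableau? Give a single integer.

2

pivot: d in, s1 out → z = 3061/96
pivot: s4 in, a out → z = 1433/30
No improving column remains; optimal.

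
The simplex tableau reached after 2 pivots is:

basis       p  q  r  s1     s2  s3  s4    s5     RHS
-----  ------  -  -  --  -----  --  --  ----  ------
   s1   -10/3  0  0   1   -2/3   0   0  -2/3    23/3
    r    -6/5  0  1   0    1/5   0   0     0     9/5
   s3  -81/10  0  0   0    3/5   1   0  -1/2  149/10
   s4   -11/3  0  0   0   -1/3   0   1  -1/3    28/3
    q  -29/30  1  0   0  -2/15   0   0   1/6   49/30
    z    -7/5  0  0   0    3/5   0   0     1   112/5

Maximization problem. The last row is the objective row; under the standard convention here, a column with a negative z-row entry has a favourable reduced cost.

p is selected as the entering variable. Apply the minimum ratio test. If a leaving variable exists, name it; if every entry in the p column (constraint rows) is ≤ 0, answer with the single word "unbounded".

p-column entries: row 1: -10/3, row 2: -6/5, row 3: -81/10, row 4: -11/3, row 5: -29/30. All ≤ 0, so p can increase without bound; the LP is unbounded in this direction.

unbounded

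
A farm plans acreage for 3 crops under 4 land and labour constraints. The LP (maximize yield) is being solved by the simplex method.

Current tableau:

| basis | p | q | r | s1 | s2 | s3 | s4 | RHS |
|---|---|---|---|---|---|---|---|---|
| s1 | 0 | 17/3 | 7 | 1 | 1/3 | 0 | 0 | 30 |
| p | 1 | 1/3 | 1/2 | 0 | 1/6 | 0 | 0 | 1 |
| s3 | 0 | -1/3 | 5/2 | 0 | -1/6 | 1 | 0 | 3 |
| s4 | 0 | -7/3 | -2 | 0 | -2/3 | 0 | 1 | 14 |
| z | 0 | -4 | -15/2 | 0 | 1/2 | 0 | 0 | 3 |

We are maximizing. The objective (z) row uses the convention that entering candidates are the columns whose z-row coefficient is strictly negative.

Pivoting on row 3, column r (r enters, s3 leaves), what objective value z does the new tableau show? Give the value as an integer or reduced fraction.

Minimum ratio for r: 3/(5/2) = 6/5.
z changes by −(z-row coeff of r)·ratio = −(-15/2)·(6/5) = 9.
New z = 3 + 9 = 12.

12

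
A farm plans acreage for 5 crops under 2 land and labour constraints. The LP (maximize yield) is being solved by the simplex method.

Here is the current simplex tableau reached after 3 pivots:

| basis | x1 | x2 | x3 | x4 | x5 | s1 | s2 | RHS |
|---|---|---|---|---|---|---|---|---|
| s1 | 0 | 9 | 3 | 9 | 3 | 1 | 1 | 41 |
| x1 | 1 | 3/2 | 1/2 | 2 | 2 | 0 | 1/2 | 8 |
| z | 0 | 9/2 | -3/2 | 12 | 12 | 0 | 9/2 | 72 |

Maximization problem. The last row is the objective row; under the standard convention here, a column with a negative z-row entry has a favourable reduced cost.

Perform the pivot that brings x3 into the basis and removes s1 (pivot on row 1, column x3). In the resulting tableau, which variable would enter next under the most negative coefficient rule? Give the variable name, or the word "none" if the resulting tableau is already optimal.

none

Pivot element 3. New z-row = old z-row − (-3/2)·(row 1/3).
Updated z-row coefficients: x1: 0, x2: 9, x3: 0, x4: 33/2, x5: 27/2, s1: 1/2, s2: 5.
No coefficient is strictly negative; the tableau after this pivot is optimal.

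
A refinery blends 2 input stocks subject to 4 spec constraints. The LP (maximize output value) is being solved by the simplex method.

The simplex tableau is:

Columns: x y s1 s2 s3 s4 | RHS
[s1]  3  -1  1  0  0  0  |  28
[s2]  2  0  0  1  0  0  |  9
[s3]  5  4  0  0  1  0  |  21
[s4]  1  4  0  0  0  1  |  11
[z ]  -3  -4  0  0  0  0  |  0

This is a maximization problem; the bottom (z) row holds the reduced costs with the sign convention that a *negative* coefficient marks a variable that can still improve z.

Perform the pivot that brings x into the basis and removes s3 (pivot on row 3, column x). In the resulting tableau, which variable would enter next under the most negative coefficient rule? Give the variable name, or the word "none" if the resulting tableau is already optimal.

y

Pivot element 5. New z-row = old z-row − (-3)·(row 3/5).
Updated z-row coefficients: x: 0, y: -8/5, s1: 0, s2: 0, s3: 3/5, s4: 0.
The most negative is -8/5 in column y, so y would enter next.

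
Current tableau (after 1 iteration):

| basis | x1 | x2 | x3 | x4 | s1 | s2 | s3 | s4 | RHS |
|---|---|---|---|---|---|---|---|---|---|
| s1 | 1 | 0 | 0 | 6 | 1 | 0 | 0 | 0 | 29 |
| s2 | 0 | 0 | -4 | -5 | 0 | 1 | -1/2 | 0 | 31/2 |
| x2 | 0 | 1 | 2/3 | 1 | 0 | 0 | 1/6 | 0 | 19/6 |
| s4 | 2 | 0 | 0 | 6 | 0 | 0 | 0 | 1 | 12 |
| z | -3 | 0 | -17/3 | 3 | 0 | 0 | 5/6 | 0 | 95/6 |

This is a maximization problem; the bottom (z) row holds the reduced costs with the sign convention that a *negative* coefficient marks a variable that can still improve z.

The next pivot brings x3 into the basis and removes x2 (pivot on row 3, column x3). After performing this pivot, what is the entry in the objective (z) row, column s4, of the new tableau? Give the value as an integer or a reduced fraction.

Pivot element is row 3, column x3: 2/3.
Normalize row 3: new (row 3, s4) = 0/(2/3) = 0.
z-row ← z-row − (-17/3)·(new row 3): 0 − (-17/3)·0 = 0.

0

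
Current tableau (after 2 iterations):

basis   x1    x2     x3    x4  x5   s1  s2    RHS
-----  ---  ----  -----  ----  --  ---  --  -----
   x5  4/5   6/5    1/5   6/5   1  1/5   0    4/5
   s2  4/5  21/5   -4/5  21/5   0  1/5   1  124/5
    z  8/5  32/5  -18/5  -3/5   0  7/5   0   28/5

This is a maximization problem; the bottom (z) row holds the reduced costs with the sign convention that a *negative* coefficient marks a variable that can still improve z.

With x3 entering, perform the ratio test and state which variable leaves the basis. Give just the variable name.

x5

Ratios: row 1 (x5): (4/5)/(1/5) = 4; row 2 (s2): entry -4/5 ≤ 0, skip.
Minimum ratio 4 is in the x5 row, so x5 leaves.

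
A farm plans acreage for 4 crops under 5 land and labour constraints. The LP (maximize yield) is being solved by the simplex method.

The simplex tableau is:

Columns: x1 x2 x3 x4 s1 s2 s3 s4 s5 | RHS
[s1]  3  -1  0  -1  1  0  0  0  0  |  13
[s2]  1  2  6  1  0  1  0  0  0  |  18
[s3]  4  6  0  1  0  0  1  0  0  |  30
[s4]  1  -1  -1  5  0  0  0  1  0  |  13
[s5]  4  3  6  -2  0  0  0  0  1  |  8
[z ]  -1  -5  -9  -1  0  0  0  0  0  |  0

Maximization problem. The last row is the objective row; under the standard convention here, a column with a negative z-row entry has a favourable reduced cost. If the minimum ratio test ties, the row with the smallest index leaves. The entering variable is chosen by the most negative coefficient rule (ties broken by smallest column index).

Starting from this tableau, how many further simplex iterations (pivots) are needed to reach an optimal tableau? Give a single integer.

pivot: x3 in, s5 out → z = 12
pivot: x4 in, s4 out → z = 170/7
pivot: x2 in, s3 out → z = 4853/171
No improving column remains; optimal.

3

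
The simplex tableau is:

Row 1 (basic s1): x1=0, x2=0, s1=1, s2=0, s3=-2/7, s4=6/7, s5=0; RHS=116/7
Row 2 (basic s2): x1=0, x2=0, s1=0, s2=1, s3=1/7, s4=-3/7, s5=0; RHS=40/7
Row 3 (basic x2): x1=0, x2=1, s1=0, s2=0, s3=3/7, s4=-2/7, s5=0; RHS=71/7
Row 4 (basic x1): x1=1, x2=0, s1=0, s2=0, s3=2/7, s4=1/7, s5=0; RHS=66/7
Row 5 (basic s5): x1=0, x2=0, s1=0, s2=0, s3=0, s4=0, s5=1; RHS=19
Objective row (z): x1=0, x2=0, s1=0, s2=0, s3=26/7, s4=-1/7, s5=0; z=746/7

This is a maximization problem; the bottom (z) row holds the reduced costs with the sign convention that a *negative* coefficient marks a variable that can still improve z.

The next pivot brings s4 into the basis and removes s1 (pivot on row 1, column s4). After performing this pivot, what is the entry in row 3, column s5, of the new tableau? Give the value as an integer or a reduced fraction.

Pivot element is row 1, column s4: 6/7.
Normalize row 1: new (row 1, s5) = 0/(6/7) = 0.
row 3 ← row 3 − (-2/7)·(new row 1): 0 − (-2/7)·0 = 0.

0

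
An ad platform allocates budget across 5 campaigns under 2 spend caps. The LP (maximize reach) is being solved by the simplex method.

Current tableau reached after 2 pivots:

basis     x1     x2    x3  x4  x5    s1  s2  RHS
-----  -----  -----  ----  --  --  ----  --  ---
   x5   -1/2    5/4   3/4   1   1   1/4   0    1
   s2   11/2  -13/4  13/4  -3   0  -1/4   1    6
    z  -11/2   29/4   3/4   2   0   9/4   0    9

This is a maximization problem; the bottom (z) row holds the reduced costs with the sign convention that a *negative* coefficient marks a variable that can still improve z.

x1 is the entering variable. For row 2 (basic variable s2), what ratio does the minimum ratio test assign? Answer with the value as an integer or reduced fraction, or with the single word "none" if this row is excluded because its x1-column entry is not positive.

Ratio = RHS / (x1 entry) = 6 / (11/2) = 12/11.

12/11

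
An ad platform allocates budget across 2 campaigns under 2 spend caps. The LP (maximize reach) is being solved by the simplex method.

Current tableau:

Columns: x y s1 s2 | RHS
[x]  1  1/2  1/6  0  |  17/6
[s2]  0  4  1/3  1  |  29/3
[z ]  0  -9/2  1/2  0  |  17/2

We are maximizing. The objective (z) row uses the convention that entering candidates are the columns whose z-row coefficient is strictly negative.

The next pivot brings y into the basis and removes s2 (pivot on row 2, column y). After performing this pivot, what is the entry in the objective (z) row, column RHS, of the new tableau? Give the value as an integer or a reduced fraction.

155/8

Pivot element is row 2, column y: 4.
Normalize row 2: new (row 2, RHS) = (29/3)/4 = 29/12.
z-row ← z-row − (-9/2)·(new row 2): 17/2 − (-9/2)·(29/12) = 155/8.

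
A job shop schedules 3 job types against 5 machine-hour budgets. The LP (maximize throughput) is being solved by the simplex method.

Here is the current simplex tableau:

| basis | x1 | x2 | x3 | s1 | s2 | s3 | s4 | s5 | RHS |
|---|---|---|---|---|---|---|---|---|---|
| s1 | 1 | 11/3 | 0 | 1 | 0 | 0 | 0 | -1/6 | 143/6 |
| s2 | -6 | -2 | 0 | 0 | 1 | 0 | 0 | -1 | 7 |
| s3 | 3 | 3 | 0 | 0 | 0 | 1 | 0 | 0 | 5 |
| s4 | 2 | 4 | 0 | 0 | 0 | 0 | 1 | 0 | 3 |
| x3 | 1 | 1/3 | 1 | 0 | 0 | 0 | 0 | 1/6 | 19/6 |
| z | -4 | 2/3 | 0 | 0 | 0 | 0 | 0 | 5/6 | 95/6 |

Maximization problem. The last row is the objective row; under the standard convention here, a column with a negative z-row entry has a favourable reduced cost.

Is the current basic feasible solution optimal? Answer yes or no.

Column x1 has objective-row coefficient -4, which is negative; an improving pivot exists, so not yet optimal.

no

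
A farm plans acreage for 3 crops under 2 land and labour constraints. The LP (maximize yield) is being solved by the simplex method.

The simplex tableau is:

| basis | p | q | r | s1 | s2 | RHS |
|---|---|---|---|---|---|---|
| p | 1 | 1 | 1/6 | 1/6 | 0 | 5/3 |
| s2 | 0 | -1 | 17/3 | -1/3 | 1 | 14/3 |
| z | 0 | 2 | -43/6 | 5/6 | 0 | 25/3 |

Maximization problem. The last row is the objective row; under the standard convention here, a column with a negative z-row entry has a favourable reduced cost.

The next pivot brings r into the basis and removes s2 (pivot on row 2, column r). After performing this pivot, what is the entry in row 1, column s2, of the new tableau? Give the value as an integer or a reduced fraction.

-1/34

Pivot element is row 2, column r: 17/3.
Normalize row 2: new (row 2, s2) = 1/(17/3) = 3/17.
row 1 ← row 1 − (1/6)·(new row 2): 0 − (1/6)·(3/17) = -1/34.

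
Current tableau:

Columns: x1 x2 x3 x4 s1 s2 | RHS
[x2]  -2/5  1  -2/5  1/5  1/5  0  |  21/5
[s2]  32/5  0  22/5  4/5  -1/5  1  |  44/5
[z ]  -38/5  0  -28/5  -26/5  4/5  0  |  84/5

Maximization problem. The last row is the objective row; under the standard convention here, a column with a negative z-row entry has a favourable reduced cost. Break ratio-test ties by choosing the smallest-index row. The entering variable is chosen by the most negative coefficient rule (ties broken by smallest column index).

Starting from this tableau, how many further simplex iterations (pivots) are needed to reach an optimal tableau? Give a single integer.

pivot: x1 in, s2 out → z = 109/4
pivot: x4 in, x1 out → z = 74
pivot: s1 in, x2 out → z = 78
No improving column remains; optimal.

3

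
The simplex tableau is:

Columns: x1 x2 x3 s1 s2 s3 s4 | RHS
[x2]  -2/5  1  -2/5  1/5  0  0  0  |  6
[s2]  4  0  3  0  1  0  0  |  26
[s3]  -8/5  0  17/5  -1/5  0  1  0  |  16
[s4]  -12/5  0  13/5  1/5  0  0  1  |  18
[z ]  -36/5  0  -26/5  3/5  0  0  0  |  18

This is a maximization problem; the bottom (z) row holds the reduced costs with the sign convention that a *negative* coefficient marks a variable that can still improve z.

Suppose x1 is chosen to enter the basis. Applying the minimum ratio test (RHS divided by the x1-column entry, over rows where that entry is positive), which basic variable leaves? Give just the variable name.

s2

Ratios: row 1 (x2): entry -2/5 ≤ 0, skip; row 2 (s2): 26/4 = 13/2; row 3 (s3): entry -8/5 ≤ 0, skip; row 4 (s4): entry -12/5 ≤ 0, skip.
Minimum ratio 13/2 is in the s2 row, so s2 leaves.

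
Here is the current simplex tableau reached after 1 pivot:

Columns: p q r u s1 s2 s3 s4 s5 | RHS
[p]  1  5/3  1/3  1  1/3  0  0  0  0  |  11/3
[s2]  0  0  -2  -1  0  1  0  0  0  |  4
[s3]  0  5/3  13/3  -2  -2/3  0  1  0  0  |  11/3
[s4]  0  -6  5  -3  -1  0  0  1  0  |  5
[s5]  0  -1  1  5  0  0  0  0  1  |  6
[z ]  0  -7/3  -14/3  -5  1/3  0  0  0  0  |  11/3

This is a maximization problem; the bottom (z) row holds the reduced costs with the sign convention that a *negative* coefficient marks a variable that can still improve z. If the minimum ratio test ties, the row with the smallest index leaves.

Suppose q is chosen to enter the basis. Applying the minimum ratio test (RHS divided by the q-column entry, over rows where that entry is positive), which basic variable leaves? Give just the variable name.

p

Ratios: row 1 (p): (11/3)/(5/3) = 11/5; row 2 (s2): entry 0 ≤ 0, skip; row 3 (s3): (11/3)/(5/3) = 11/5; row 4 (s4): entry -6 ≤ 0, skip; row 5 (s5): entry -1 ≤ 0, skip.
Minimum ratio 11/5 is in the p row, so p leaves.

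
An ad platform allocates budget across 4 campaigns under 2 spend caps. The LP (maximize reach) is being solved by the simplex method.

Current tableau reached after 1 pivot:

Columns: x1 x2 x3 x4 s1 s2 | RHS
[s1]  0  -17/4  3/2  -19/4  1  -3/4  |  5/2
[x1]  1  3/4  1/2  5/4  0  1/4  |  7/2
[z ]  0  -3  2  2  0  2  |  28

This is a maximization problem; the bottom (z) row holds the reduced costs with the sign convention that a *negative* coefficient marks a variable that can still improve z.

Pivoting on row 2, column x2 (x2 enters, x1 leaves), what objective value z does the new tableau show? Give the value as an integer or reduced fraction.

Minimum ratio for x2: (7/2)/(3/4) = 14/3.
z changes by −(z-row coeff of x2)·ratio = −(-3)·(14/3) = 14.
New z = 28 + 14 = 42.

42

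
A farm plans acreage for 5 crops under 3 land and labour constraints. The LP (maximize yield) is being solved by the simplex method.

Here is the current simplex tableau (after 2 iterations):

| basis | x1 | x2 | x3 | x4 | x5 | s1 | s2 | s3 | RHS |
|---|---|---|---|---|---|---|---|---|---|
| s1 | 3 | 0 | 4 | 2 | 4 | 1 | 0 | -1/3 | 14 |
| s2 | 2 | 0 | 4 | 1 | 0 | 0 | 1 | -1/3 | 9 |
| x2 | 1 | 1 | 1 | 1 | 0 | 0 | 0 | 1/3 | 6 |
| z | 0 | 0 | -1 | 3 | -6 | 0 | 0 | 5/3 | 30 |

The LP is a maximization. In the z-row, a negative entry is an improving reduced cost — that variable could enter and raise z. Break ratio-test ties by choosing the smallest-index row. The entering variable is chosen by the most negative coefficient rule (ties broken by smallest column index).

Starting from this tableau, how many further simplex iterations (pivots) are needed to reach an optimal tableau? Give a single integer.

1

pivot: x5 in, s1 out → z = 51
No improving column remains; optimal.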